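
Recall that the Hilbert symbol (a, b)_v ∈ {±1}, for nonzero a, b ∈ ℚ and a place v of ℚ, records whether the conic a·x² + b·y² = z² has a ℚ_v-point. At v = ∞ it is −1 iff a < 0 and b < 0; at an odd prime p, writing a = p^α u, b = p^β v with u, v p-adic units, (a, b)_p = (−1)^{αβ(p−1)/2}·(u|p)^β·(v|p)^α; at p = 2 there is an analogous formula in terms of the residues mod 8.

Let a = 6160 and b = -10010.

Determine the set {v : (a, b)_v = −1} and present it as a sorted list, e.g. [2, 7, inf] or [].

(a, b) ≡ (385, -10010) mod (ℚ^×)²; places V = {2, 5, 7, 11, 13, ∞}.
(a,b)_∞: sgn(385)=+, sgn(-10010)=−, so +1.
(a,b)_13: α=0, u≡11; β=1, v≡10 (mod 13); (11|13)=-1, (10|13)=+1; sign (−1)^0·-1^1·+1^0 = -1.
(a,b)_2: α=4, β=1; u≡1, v≡3 (mod 8); ε(u)ε(v)=0·1, αω(v)=4·1, βω(u)=1·0; sum ≡ 0  ⇒  +1.
(a,b)_11: α=1, u≡10; β=1, v≡3 (mod 11); (10|11)=-1, (3|11)=+1; sign (−1)^1·-1^1·+1^1 = +1.
(a,b)_5: α=1, u≡2; β=1, v≡3 (mod 5); (2|5)=-1, (3|5)=-1; sign (−1)^0·-1^1·-1^1 = +1.
(a,b)_7: α=1, u≡5; β=1, v≡5 (mod 7); (5|7)=-1, (5|7)=-1; sign (−1)^1·-1^1·-1^1 = -1.
|Ram(385, -10010)| = 2, even; anisotropic at {7, 13}.

[7, 13]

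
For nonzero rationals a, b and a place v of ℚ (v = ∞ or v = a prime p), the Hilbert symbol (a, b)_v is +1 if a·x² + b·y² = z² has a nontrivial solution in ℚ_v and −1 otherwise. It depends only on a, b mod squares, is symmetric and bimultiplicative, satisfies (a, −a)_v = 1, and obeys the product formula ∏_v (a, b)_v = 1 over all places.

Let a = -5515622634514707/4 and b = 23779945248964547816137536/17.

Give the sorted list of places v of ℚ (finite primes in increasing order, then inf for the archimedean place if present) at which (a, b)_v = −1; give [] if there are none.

Mod squares: a ≡ -68094106598947, b ≡ 4816253. Check v ∈ {∞, 2, 3, 11, 13, 17, 19, 23, 29, 31, 37, 41, 47}.
v=41: a=41^1·(≡10), b=41^2·(≡15) mod 41; (10|41)=+1, (15|41)=-1; (−1)^{1·2·20}·(+1)^2·(-1)^1 = -1.
v=47: a=47^1·(≡17), b=47^2·(≡38) mod 47; (17|47)=+1, (38|47)=-1; (−1)^{1·2·23}·(+1)^2·(-1)^1 = -1.
v=31: a=31^1·(≡17), b=31^1·(≡24) mod 31; (17|31)=-1, (24|31)=-1; (−1)^{1·1·15}·(-1)^1·(-1)^1 = -1.
v=11: a=11^1·(≡5), b=11^2·(≡6) mod 11; (5|11)=+1, (6|11)=-1; (−1)^{1·2·5}·(+1)^2·(-1)^1 = -1.
v=13: a=13^1·(≡9), b=13^1·(≡7) mod 13; (9|13)=+1, (7|13)=-1; (−1)^{1·1·6}·(+1)^1·(-1)^1 = -1.
v=17: a=17^1·(≡2), b=17^-1·(≡4) mod 17; (2|17)=+1, (4|17)=+1; (−1)^{1·-1·8}·(+1)^-1·(+1)^1 = +1.
v=19: a=19^1·(≡7), b=19^1·(≡10) mod 19; (7|19)=+1, (10|19)=-1; (−1)^{1·1·9}·(+1)^1·(-1)^1 = +1.
v=37: a=37^1·(≡21), b=37^1·(≡30) mod 37; (21|37)=+1, (30|37)=+1; (−1)^{1·1·18}·(+1)^1·(+1)^1 = +1.
v=2: v_2(a)=-2, v_2(b)=6; units ≡ 5, 5 (mod 8); ε·ε+αω+βω = 0·0+-2·1+6·1 ≡ 0  ⇒  (a,b)_2 = +1.
v=∞: -68094106598947 < 0 and 4816253 > 0  ⇒  (a,b)_∞ = +1.
v=29: a=29^1·(≡12), b=29^2·(≡28) mod 29; (12|29)=-1, (28|29)=+1; (−1)^{1·2·14}·(-1)^2·(+1)^1 = +1.
v=23: a=23^1·(≡7), b=23^2·(≡10) mod 23; (7|23)=-1, (10|23)=-1; (−1)^{1·2·11}·(-1)^2·(-1)^1 = -1.
v=3: a=3^4·(≡2), b=3^8·(≡2) mod 3; (2|3)=-1, (2|3)=-1; (−1)^{4·8·1}·(-1)^8·(-1)^4 = +1.
|Ram(-68094106598947, 4816253)| = 6, even; anisotropic at {11, 13, 23, 31, 41, 47}.

[11, 13, 23, 31, 41, 47]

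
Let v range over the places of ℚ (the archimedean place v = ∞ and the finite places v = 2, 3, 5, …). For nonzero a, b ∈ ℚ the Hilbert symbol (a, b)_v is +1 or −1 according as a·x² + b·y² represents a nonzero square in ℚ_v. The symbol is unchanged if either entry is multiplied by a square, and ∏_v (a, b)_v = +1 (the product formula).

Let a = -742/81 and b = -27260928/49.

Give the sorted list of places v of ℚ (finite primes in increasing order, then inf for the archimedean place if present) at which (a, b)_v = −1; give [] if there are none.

[2, 3, 7, 17, 29, inf]

(a, b) ≡ (-742, -2958) mod (ℚ^×)²; places V = {2, 3, 7, 17, 29, 53, ∞}.
(a,b)_29: α=0, u≡27; β=1, v≡19 (mod 29); (27|29)=-1, (19|29)=-1; sign (−1)^0·-1^1·-1^0 = -1.
(a,b)_7: α=1, u≡5; β=-2, v≡5 (mod 7); (5|7)=-1, (5|7)=-1; sign (−1)^0·-1^-2·-1^1 = -1.
(a,b)_3: α=-4, u≡2; β=3, v≡1 (mod 3); (2|3)=-1, (1|3)=+1; sign (−1)^0·-1^3·+1^-4 = -1.
(a,b)_17: α=0, u≡7; β=1, v≡4 (mod 17); (7|17)=-1, (4|17)=+1; sign (−1)^0·-1^1·+1^0 = -1.
(a,b)_53: α=1, u≡26; β=0, v≡15 (mod 53); (26|53)=-1, (15|53)=+1; sign (−1)^0·-1^0·+1^1 = +1.
(a,b)_∞: sgn(-742)=−, sgn(-2958)=−, so -1.
(a,b)_2: α=1, β=11; u≡5, v≡1 (mod 8); ε(u)ε(v)=0·0, αω(v)=1·0, βω(u)=11·1; sum ≡ 1  ⇒  -1.
(-742, -2958 / ℚ) ramifies at {2, 3, 7, 17, 29, ∞}: a division algebra.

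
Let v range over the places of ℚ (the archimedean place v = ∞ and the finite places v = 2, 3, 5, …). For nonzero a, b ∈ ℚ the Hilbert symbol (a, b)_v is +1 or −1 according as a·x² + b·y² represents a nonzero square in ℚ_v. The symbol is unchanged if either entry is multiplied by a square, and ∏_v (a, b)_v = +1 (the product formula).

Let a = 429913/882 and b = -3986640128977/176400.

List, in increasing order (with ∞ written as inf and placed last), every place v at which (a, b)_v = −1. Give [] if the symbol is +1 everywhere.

[11, 19]

Mod squares: a ≡ 7106, b ≡ -3553. Check v ∈ {∞, 2, 3, 5, 7, 11, 17, 19, 41, 43}.
v=17: a=17^1·(≡12), b=17^1·(≡14) mod 17; (12|17)=-1, (14|17)=-1; (−1)^{1·1·8}·(-1)^1·(-1)^1 = +1.
v=∞: 7106 > 0 and -3553 < 0  ⇒  (a,b)_∞ = +1.
v=19: a=19^1·(≡14), b=19^3·(≡12) mod 19; (14|19)=-1, (12|19)=-1; (−1)^{1·3·9}·(-1)^3·(-1)^1 = -1.
v=41: a=41^0·(≡15), b=41^2·(≡7) mod 41; (15|41)=-1, (7|41)=-1; (−1)^{0·2·20}·(-1)^2·(-1)^0 = +1.
v=43: a=43^0·(≡41), b=43^2·(≡4) mod 43; (41|43)=+1, (4|43)=+1; (−1)^{0·2·21}·(+1)^2·(+1)^0 = +1.
v=2: v_2(a)=-1, v_2(b)=-4; units ≡ 1, 7 (mod 8); ε·ε+αω+βω = 0·1+-1·0+-4·0 ≡ 0  ⇒  (a,b)_2 = +1.
v=7: a=7^-2·(≡2), b=7^-2·(≡6) mod 7; (2|7)=+1, (6|7)=-1; (−1)^{-2·-2·3}·(+1)^-2·(-1)^-2 = +1.
v=11: a=11^3·(≡2), b=11^1·(≡7) mod 11; (2|11)=-1, (7|11)=-1; (−1)^{3·1·5}·(-1)^1·(-1)^3 = -1.
v=5: a=5^0·(≡4), b=5^-2·(≡3) mod 5; (4|5)=+1, (3|5)=-1; (−1)^{0·-2·2}·(+1)^-2·(-1)^0 = +1.
v=3: a=3^-2·(≡2), b=3^-2·(≡2) mod 3; (2|3)=-1, (2|3)=-1; (−1)^{-2·-2·1}·(-1)^-2·(-1)^-2 = +1.
(7106, -3553 / ℚ) ramifies at {11, 19}: a division algebra.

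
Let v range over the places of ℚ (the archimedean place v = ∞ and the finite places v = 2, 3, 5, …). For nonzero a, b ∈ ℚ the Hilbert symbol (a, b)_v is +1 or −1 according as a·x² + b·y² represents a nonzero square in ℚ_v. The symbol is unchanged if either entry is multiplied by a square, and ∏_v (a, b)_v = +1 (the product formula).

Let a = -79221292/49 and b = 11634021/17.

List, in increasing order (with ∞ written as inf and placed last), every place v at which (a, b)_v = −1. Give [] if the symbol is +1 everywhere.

(a, b) ≡ (-14467, 448477) mod (ℚ^×)²; places V = {2, 3, 7, 17, 23, 31, 37, ∞}.
(a,b)_3: α=0, u≡2; β=2, v≡1 (mod 3); (2|3)=-1, (1|3)=+1; sign (−1)^0·-1^2·+1^0 = +1.
(a,b)_31: α=0, u≡18; β=1, v≡24 (mod 31); (18|31)=+1, (24|31)=-1; sign (−1)^0·+1^1·-1^0 = +1.
(a,b)_17: α=1, u≡1; β=-1, v≡3 (mod 17); (1|17)=+1, (3|17)=-1; sign (−1)^0·+1^-1·-1^1 = -1.
(a,b)_7: α=-2, u≡4; β=2, v≡1 (mod 7); (4|7)=+1, (1|7)=+1; sign (−1)^0·+1^2·+1^-2 = +1.
(a,b)_2: α=2, β=0; u≡5, v≡5 (mod 8); ε(u)ε(v)=0·0, αω(v)=2·1, βω(u)=0·1; sum ≡ 0  ⇒  +1.
(a,b)_23: α=1, u≡10; β=1, v≡2 (mod 23); (10|23)=-1, (2|23)=+1; sign (−1)^1·-1^1·+1^1 = +1.
(a,b)_∞: sgn(-14467)=−, sgn(448477)=+, so +1.
(a,b)_37: α=3, u≡30; β=1, v≡20 (mod 37); (30|37)=+1, (20|37)=-1; sign (−1)^0·+1^1·-1^3 = -1.
Ram(-14467, 448477) = {17, 37}; no ℚ_17-point on the conic.

[17, 37]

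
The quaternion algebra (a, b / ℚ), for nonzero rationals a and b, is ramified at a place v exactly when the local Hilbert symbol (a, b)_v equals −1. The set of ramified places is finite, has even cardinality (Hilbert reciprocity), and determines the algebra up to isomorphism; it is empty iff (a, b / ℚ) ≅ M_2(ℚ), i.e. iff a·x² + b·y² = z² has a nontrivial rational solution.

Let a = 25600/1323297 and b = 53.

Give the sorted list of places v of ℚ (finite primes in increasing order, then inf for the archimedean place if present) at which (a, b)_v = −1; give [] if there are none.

[]

Mod squares: a ≡ 17, b ≡ 53. Check v ∈ {∞, 2, 3, 5, 17, 31, 53}.
v=3: a=3^-4·(≡2), b=3^0·(≡2) mod 3; (2|3)=-1, (2|3)=-1; (−1)^{-4·0·1}·(-1)^0·(-1)^-4 = +1.
v=31: a=31^-2·(≡21), b=31^0·(≡22) mod 31; (21|31)=-1, (22|31)=-1; (−1)^{-2·0·15}·(-1)^0·(-1)^-2 = +1.
v=53: a=53^0·(≡15), b=53^1·(≡1) mod 53; (15|53)=+1, (1|53)=+1; (−1)^{0·1·26}·(+1)^1·(+1)^0 = +1.
v=2: v_2(a)=10, v_2(b)=0; units ≡ 1, 5 (mod 8); ε·ε+αω+βω = 0·0+10·1+0·0 ≡ 0  ⇒  (a,b)_2 = +1.
v=∞: 17 > 0 and 53 > 0  ⇒  (a,b)_∞ = +1.
v=17: a=17^-1·(≡1), b=17^0·(≡2) mod 17; (1|17)=+1, (2|17)=+1; (−1)^{-1·0·8}·(+1)^0·(+1)^-1 = +1.
v=5: a=5^2·(≡2), b=5^0·(≡3) mod 5; (2|5)=-1, (3|5)=-1; (−1)^{2·0·2}·(-1)^0·(-1)^2 = +1.
Every local symbol is +1, so the conic 17·x² + 53·y² = z² has ℚ_v-points for all v and hence a ℚ-point; (a, b / ℚ) ≅ M_2(ℚ).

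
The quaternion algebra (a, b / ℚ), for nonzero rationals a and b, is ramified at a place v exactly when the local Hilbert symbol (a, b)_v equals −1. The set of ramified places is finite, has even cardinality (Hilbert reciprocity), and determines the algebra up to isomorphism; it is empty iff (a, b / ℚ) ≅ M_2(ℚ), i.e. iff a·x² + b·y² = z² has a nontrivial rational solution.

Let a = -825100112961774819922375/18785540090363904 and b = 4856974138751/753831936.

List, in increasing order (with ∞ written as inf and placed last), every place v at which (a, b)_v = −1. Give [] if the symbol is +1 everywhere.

(a, b) ≡ (-350455, 119) mod (ℚ^×)²; places V = {2, 3, 5, 7, 11, 13, 17, 19, 31, ∞}.
(a,b)_11: α=-2, u≡1; β=-2, v≡9 (mod 11); (1|11)=+1, (9|11)=+1; sign (−1)^0·+1^-2·+1^-2 = +1.
(a,b)_19: α=3, u≡6; β=2, v≡17 (mod 19); (6|19)=+1, (17|19)=+1; sign (−1)^0·+1^2·+1^3 = +1.
(a,b)_∞: sgn(-350455)=−, sgn(119)=+, so +1.
(a,b)_17: α=1, u≡14; β=1, v≡7 (mod 17); (14|17)=-1, (7|17)=-1; sign (−1)^0·-1^1·-1^1 = +1.
(a,b)_13: α=-4, u≡3; β=-2, v≡2 (mod 13); (3|13)=+1, (2|13)=-1; sign (−1)^0·+1^-2·-1^-4 = +1.
(a,b)_2: α=-26, β=-12; u≡1, v≡7 (mod 8); ε(u)ε(v)=0·1, αω(v)=-26·0, βω(u)=-12·0; sum ≡ 0  ⇒  +1.
(a,b)_31: α=5, u≡10; β=2, v≡27 (mod 31); (10|31)=+1, (27|31)=-1; sign (−1)^0·+1^2·-1^5 = -1.
(a,b)_7: α=11, u≡5; β=7, v≡6 (mod 7); (5|7)=-1, (6|7)=-1; sign (−1)^1·-1^7·-1^11 = -1.
(a,b)_5: α=3, u≡4; β=0, v≡1 (mod 5); (4|5)=+1, (1|5)=+1; sign (−1)^0·+1^0·+1^3 = +1.
(a,b)_3: α=-4, u≡2; β=-2, v≡2 (mod 3); (2|3)=-1, (2|3)=-1; sign (−1)^0·-1^-2·-1^-4 = +1.
(-350455, 119 / ℚ) ramifies at {7, 31}: a division algebra.

[7, 31]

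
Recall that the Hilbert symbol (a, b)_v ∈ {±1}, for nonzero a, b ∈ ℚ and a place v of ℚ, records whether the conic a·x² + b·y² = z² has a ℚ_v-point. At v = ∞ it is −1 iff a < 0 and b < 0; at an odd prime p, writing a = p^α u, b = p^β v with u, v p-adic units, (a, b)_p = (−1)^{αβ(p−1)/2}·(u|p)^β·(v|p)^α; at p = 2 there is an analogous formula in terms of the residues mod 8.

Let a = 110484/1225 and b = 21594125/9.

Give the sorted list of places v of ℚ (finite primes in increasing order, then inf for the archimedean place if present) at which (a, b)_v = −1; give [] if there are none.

[7, 23, 31, 37]

Mod squares: a ≡ 341, b ≡ 863765. Check v ∈ {∞, 2, 3, 5, 7, 11, 23, 29, 31, 37}.
v=31: a=31^1·(≡29), b=31^0·(≡23) mod 31; (29|31)=-1, (23|31)=-1; (−1)^{1·0·15}·(-1)^0·(-1)^1 = -1.
v=3: a=3^4·(≡2), b=3^-2·(≡2) mod 3; (2|3)=-1, (2|3)=-1; (−1)^{4·-2·1}·(-1)^-2·(-1)^4 = +1.
v=11: a=11^1·(≡3), b=11^0·(≡4) mod 11; (3|11)=+1, (4|11)=+1; (−1)^{1·0·5}·(+1)^0·(+1)^1 = +1.
v=23: a=23^0·(≡14), b=23^1·(≡17) mod 23; (14|23)=-1, (17|23)=-1; (−1)^{0·1·11}·(-1)^1·(-1)^0 = -1.
v=5: a=5^-2·(≡1), b=5^3·(≡2) mod 5; (1|5)=+1, (2|5)=-1; (−1)^{-2·3·2}·(+1)^3·(-1)^-2 = +1.
v=2: v_2(a)=2, v_2(b)=0; units ≡ 5, 5 (mod 8); ε·ε+αω+βω = 0·0+2·1+0·1 ≡ 0  ⇒  (a,b)_2 = +1.
v=∞: 341 > 0 and 863765 > 0  ⇒  (a,b)_∞ = +1.
v=37: a=37^0·(≡19), b=37^1·(≡15) mod 37; (19|37)=-1, (15|37)=-1; (−1)^{0·1·18}·(-1)^1·(-1)^0 = -1.
v=29: a=29^0·(≡24), b=29^1·(≡12) mod 29; (24|29)=+1, (12|29)=-1; (−1)^{0·1·14}·(+1)^1·(-1)^0 = +1.
v=7: a=7^-2·(≡6), b=7^1·(≡5) mod 7; (6|7)=-1, (5|7)=-1; (−1)^{-2·1·3}·(-1)^1·(-1)^-2 = -1.
Ram(341, 863765) = {7, 23, 31, 37}; no ℚ_7-point on the conic.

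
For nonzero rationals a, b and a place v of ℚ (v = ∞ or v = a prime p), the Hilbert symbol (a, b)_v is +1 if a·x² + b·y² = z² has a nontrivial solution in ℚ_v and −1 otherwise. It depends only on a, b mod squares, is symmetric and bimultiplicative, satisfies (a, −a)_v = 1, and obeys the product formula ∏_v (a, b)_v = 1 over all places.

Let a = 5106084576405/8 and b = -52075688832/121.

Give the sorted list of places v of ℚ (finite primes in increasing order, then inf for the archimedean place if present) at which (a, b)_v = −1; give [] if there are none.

Mod squares: a ≡ 20010, b ≡ -107502. Check v ∈ {∞, 2, 3, 5, 11, 19, 23, 29, 41}.
v=∞: 20010 > 0 and -107502 < 0  ⇒  (a,b)_∞ = +1.
v=19: a=19^2·(≡12), b=19^1·(≡9) mod 19; (12|19)=-1, (9|19)=+1; (−1)^{2·1·9}·(-1)^1·(+1)^2 = -1.
v=29: a=29^3·(≡23), b=29^2·(≡5) mod 29; (23|29)=+1, (5|29)=+1; (−1)^{3·2·14}·(+1)^2·(+1)^3 = +1.
v=5: a=5^1·(≡2), b=5^0·(≡3) mod 5; (2|5)=-1, (3|5)=-1; (−1)^{1·0·2}·(-1)^0·(-1)^1 = -1.
v=11: a=11^0·(≡4), b=11^-2·(≡9) mod 11; (4|11)=+1, (9|11)=+1; (−1)^{0·-2·5}·(+1)^-2·(+1)^0 = +1.
v=23: a=23^1·(≡11), b=23^1·(≡16) mod 23; (11|23)=-1, (16|23)=+1; (−1)^{1·1·11}·(-1)^1·(+1)^1 = +1.
v=2: v_2(a)=-3, v_2(b)=7; units ≡ 5, 1 (mod 8); ε·ε+αω+βω = 0·0+-3·0+7·1 ≡ 1  ⇒  (a,b)_2 = -1.
v=3: a=3^1·(≡1), b=3^3·(≡1) mod 3; (1|3)=+1, (1|3)=+1; (−1)^{1·3·1}·(+1)^3·(+1)^1 = -1.
v=41: a=41^2·(≡20), b=41^1·(≡40) mod 41; (20|41)=+1, (40|41)=+1; (−1)^{2·1·20}·(+1)^1·(+1)^2 = +1.
Ram(20010, -107502) = {2, 3, 5, 19}; no ℚ_2-point on the conic.

[2, 3, 5, 19]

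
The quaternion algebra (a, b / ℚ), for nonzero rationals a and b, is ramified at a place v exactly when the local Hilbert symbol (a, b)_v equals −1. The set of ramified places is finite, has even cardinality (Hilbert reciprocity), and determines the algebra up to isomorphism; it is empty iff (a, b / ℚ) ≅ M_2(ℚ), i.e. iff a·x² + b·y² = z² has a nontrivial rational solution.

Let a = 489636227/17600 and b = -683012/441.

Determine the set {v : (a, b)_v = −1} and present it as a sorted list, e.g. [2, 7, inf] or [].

(a, b) ≡ (19393, -473) mod (ℚ^×)²; places V = {2, 3, 5, 7, 11, 17, 19, 31, 41, 43, ∞}.
(a,b)_∞: sgn(19393)=+, sgn(-473)=−, so +1.
(a,b)_11: α=-1, u≡5; β=1, v≡3 (mod 11); (5|11)=+1, (3|11)=+1; sign (−1)^1·+1^1·+1^-1 = -1.
(a,b)_19: α=0, u≡15; β=2, v≡2 (mod 19); (15|19)=-1, (2|19)=-1; sign (−1)^0·-1^2·-1^0 = +1.
(a,b)_31: α=2, u≡5; β=0, v≡6 (mod 31); (5|31)=+1, (6|31)=-1; sign (−1)^0·+1^0·-1^2 = +1.
(a,b)_7: α=0, u≡5; β=-2, v≡3 (mod 7); (5|7)=-1, (3|7)=-1; sign (−1)^0·-1^-2·-1^0 = +1.
(a,b)_3: α=0, u≡1; β=-2, v≡1 (mod 3); (1|3)=+1, (1|3)=+1; sign (−1)^0·+1^-2·+1^0 = +1.
(a,b)_5: α=-2, u≡3; β=0, v≡3 (mod 5); (3|5)=-1, (3|5)=-1; sign (−1)^0·-1^0·-1^-2 = +1.
(a,b)_17: α=2, u≡8; β=0, v≡3 (mod 17); (8|17)=+1, (3|17)=-1; sign (−1)^0·+1^0·-1^2 = +1.
(a,b)_41: α=1, u≡14; β=0, v≡28 (mod 41); (14|41)=-1, (28|41)=-1; sign (−1)^0·-1^0·-1^1 = -1.
(a,b)_2: α=-6, β=2; u≡1, v≡7 (mod 8); ε(u)ε(v)=0·1, αω(v)=-6·0, βω(u)=2·0; sum ≡ 0  ⇒  +1.
(a,b)_43: α=1, u≡31; β=1, v≡18 (mod 43); (31|43)=+1, (18|43)=-1; sign (−1)^1·+1^1·-1^1 = +1.
Ram(19393, -473) = {11, 41}; no ℚ_11-point on the conic.

[11, 41]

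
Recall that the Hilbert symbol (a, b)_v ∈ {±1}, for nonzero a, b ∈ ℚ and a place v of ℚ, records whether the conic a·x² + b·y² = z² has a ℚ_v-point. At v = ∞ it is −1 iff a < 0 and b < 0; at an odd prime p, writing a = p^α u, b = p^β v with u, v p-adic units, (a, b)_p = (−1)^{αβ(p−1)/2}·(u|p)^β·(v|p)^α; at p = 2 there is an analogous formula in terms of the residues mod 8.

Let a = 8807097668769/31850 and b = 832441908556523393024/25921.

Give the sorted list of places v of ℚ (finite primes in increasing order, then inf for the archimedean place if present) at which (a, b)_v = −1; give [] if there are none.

[2, 19, 29, 31]

(a, b) ≡ (444106, 29) mod (ℚ^×)²; places V = {2, 3, 5, 7, 13, 19, 23, 29, 31, ∞}.
(a,b)_31: α=1, u≡10; β=2, v≡26 (mod 31); (10|31)=+1, (26|31)=-1; sign (−1)^0·+1^2·-1^1 = -1.
(a,b)_5: α=-2, u≡1; β=0, v≡4 (mod 5); (1|5)=+1, (4|5)=+1; sign (−1)^0·+1^0·+1^-2 = +1.
(a,b)_2: α=-1, β=12; u≡5, v≡5 (mod 8); ε(u)ε(v)=0·0, αω(v)=-1·1, βω(u)=12·1; sum ≡ 1  ⇒  -1.
(a,b)_7: α=-2, u≡6; β=-2, v≡2 (mod 7); (6|7)=-1, (2|7)=+1; sign (−1)^0·-1^-2·+1^-2 = +1.
(a,b)_19: α=1, u≡4; β=2, v≡13 (mod 19); (4|19)=+1, (13|19)=-1; sign (−1)^0·+1^2·-1^1 = -1.
(a,b)_∞: sgn(444106)=+, sgn(29)=+, so +1.
(a,b)_23: α=0, u≡7; β=-2, v≡12 (mod 23); (7|23)=-1, (12|23)=+1; sign (−1)^0·-1^-2·+1^0 = +1.
(a,b)_29: α=5, u≡19; β=5, v≡7 (mod 29); (19|29)=-1, (7|29)=+1; sign (−1)^0·-1^5·+1^5 = -1.
(a,b)_3: α=6, u≡1; β=0, v≡2 (mod 3); (1|3)=+1, (2|3)=-1; sign (−1)^0·+1^0·-1^6 = +1.
(a,b)_13: α=-1, u≡6; β=4, v≡12 (mod 13); (6|13)=-1, (12|13)=+1; sign (−1)^0·-1^4·+1^-1 = +1.
(444106, 29 / ℚ) ramifies at {2, 19, 29, 31}: a division algebra.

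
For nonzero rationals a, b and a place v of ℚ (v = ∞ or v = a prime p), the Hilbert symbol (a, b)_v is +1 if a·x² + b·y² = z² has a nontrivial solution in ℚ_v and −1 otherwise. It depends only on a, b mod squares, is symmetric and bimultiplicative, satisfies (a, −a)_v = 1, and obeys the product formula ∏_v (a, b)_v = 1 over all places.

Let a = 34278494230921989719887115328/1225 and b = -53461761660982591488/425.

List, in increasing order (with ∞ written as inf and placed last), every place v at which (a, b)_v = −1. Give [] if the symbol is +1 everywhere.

[11, 31]

Mod squares: a ≡ 4433, b ≡ -11951. Check v ∈ {∞, 2, 3, 5, 7, 11, 13, 17, 19, 31, 37}.
v=37: a=37^2·(≡27), b=37^1·(≡9) mod 37; (27|37)=+1, (9|37)=+1; (−1)^{2·1·18}·(+1)^1·(+1)^2 = +1.
v=7: a=7^-2·(≡4), b=7^0·(≡6) mod 7; (4|7)=+1, (6|7)=-1; (−1)^{-2·0·3}·(+1)^0·(-1)^-2 = +1.
v=3: a=3^16·(≡2), b=3^10·(≡1) mod 3; (2|3)=-1, (1|3)=+1; (−1)^{16·10·1}·(-1)^10·(+1)^16 = +1.
v=5: a=5^-2·(≡2), b=5^-2·(≡1) mod 5; (2|5)=-1, (1|5)=+1; (−1)^{-2·-2·2}·(-1)^-2·(+1)^-2 = +1.
v=11: a=11^3·(≡2), b=11^2·(≡8) mod 11; (2|11)=-1, (8|11)=-1; (−1)^{3·2·5}·(-1)^2·(-1)^3 = -1.
v=19: a=19^2·(≡5), b=19^1·(≡7) mod 19; (5|19)=+1, (7|19)=+1; (−1)^{2·1·9}·(+1)^1·(+1)^2 = +1.
v=∞: 4433 > 0 and -11951 < 0  ⇒  (a,b)_∞ = +1.
v=31: a=31^3·(≡7), b=31^2·(≡29) mod 31; (7|31)=+1, (29|31)=-1; (−1)^{3·2·15}·(+1)^2·(-1)^3 = -1.
v=13: a=13^3·(≡10), b=13^2·(≡4) mod 13; (10|13)=+1, (4|13)=+1; (−1)^{3·2·6}·(+1)^2·(+1)^3 = +1.
v=17: a=17^2·(≡2), b=17^-1·(≡6) mod 17; (2|17)=+1, (6|17)=-1; (−1)^{2·-1·8}·(+1)^-1·(-1)^2 = +1.
v=2: v_2(a)=6, v_2(b)=16; units ≡ 1, 1 (mod 8); ε·ε+αω+βω = 0·0+6·0+16·0 ≡ 0  ⇒  (a,b)_2 = +1.
|Ram(4433, -11951)| = 2, even; anisotropic at {11, 31}.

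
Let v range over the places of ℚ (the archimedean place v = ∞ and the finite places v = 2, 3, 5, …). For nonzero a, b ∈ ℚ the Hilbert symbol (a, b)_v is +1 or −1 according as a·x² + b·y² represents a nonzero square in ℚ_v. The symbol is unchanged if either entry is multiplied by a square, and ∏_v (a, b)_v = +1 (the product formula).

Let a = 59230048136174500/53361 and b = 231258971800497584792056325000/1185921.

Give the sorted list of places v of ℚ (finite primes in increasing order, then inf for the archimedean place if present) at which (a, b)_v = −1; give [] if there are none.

Mod squares: a ≡ 1522945, b ≡ 15170. Check v ∈ {∞, 2, 3, 5, 7, 11, 13, 17, 19, 23, 37, 41}.
v=7: a=7^-2·(≡1), b=7^0·(≡1) mod 7; (1|7)=+1, (1|7)=+1; (−1)^{-2·0·3}·(+1)^0·(+1)^-2 = +1.
v=23: a=23^1·(≡10), b=23^2·(≡2) mod 23; (10|23)=-1, (2|23)=+1; (−1)^{1·2·11}·(-1)^2·(+1)^1 = +1.
v=37: a=37^2·(≡9), b=37^3·(≡3) mod 37; (9|37)=+1, (3|37)=+1; (−1)^{2·3·18}·(+1)^3·(+1)^2 = +1.
v=∞: 1522945 > 0 and 15170 > 0  ⇒  (a,b)_∞ = +1.
v=17: a=17^1·(≡12), b=17^2·(≡11) mod 17; (12|17)=-1, (11|17)=-1; (−1)^{1·2·8}·(-1)^2·(-1)^1 = -1.
v=11: a=11^-2·(≡2), b=11^-4·(≡1) mod 11; (2|11)=-1, (1|11)=+1; (−1)^{-2·-4·5}·(-1)^-4·(+1)^-2 = +1.
v=41: a=41^3·(≡10), b=41^5·(≡4) mod 41; (10|41)=+1, (4|41)=+1; (−1)^{3·5·20}·(+1)^5·(+1)^3 = +1.
v=13: a=13^2·(≡11), b=13^4·(≡3) mod 13; (11|13)=-1, (3|13)=+1; (−1)^{2·4·6}·(-1)^4·(+1)^2 = +1.
v=2: v_2(a)=2, v_2(b)=3; units ≡ 1, 1 (mod 8); ε·ε+αω+βω = 0·0+2·0+3·0 ≡ 0  ⇒  (a,b)_2 = +1.
v=5: a=5^3·(≡1), b=5^5·(≡4) mod 5; (1|5)=+1, (4|5)=+1; (−1)^{3·5·2}·(+1)^5·(+1)^3 = +1.
v=19: a=19^1·(≡3), b=19^2·(≡15) mod 19; (3|19)=-1, (15|19)=-1; (−1)^{1·2·9}·(-1)^2·(-1)^1 = -1.
v=3: a=3^-2·(≡1), b=3^-4·(≡2) mod 3; (1|3)=+1, (2|3)=-1; (−1)^{-2·-4·1}·(+1)^-4·(-1)^-2 = +1.
Ram(1522945, 15170) = {17, 19}; no ℚ_17-point on the conic.

[17, 19]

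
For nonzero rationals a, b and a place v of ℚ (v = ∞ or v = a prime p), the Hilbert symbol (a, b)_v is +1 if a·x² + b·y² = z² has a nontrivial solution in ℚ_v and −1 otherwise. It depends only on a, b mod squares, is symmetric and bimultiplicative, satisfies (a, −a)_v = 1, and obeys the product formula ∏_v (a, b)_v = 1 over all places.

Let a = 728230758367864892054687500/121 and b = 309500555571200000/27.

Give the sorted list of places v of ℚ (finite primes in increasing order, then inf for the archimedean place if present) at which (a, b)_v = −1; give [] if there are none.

Mod squares: a ≡ 198835, b ≡ 9690. Check v ∈ {∞, 2, 3, 5, 7, 11, 13, 17, 19, 23}.
v=23: a=23^3·(≡22), b=23^2·(≡22) mod 23; (22|23)=-1, (22|23)=-1; (−1)^{3·2·11}·(-1)^2·(-1)^3 = -1.
v=13: a=13^1·(≡2), b=13^0·(≡7) mod 13; (2|13)=-1, (7|13)=-1; (−1)^{1·0·6}·(-1)^0·(-1)^1 = -1.
v=5: a=5^9·(≡2), b=5^5·(≡2) mod 5; (2|5)=-1, (2|5)=-1; (−1)^{9·5·2}·(-1)^5·(-1)^9 = +1.
v=17: a=17^2·(≡6), b=17^1·(≡15) mod 17; (6|17)=-1, (15|17)=+1; (−1)^{2·1·8}·(-1)^1·(+1)^2 = -1.
v=2: v_2(a)=2, v_2(b)=15; units ≡ 3, 5 (mod 8); ε·ε+αω+βω = 1·0+2·1+15·1 ≡ 1  ⇒  (a,b)_2 = -1.
v=7: a=7^7·(≡5), b=7^2·(≡1) mod 7; (5|7)=-1, (1|7)=+1; (−1)^{7·2·3}·(-1)^2·(+1)^7 = +1.
v=19: a=19^5·(≡12), b=19^3·(≡17) mod 19; (12|19)=-1, (17|19)=+1; (−1)^{5·3·9}·(-1)^3·(+1)^5 = +1.
v=11: a=11^-2·(≡2), b=11^0·(≡8) mod 11; (2|11)=-1, (8|11)=-1; (−1)^{-2·0·5}·(-1)^0·(-1)^-2 = +1.
v=3: a=3^0·(≡1), b=3^-3·(≡2) mod 3; (1|3)=+1, (2|3)=-1; (−1)^{0·-3·1}·(+1)^-3·(-1)^0 = +1.
v=∞: 198835 > 0 and 9690 > 0  ⇒  (a,b)_∞ = +1.
(198835, 9690 / ℚ) ramifies at {2, 13, 17, 23}: a division algebra.

[2, 13, 17, 23]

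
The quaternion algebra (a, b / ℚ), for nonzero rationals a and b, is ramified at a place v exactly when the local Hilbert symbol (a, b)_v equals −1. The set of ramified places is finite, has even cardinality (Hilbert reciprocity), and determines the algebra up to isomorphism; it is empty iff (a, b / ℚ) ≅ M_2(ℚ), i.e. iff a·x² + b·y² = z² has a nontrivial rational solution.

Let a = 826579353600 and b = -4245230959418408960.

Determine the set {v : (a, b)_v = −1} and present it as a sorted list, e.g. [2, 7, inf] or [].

(a, b) ≡ (286, -10010) mod (ℚ^×)²; places V = {2, 3, 5, 7, 11, 13, 17, ∞}.
(a,b)_11: α=1, u≡3; β=1, v≡5 (mod 11); (3|11)=+1, (5|11)=+1; sign (−1)^1·+1^1·+1^1 = -1.
(a,b)_2: α=19, β=21; u≡7, v≡3 (mod 8); ε(u)ε(v)=1·1, αω(v)=19·1, βω(u)=21·0; sum ≡ 0  ⇒  +1.
(a,b)_7: α=2, u≡6; β=3, v≡5 (mod 7); (6|7)=-1, (5|7)=-1; sign (−1)^0·-1^3·-1^2 = -1.
(a,b)_17: α=0, u≡11; β=2, v≡6 (mod 17); (11|17)=-1, (6|17)=-1; sign (−1)^0·-1^2·-1^0 = +1.
(a,b)_13: α=1, u≡4; β=5, v≡9 (mod 13); (4|13)=+1, (9|13)=+1; sign (−1)^0·+1^5·+1^1 = +1.
(a,b)_3: α=2, u≡1; β=0, v≡1 (mod 3); (1|3)=+1, (1|3)=+1; sign (−1)^0·+1^0·+1^2 = +1.
(a,b)_5: α=2, u≡4; β=1, v≡3 (mod 5); (4|5)=+1, (3|5)=-1; sign (−1)^0·+1^1·-1^2 = +1.
(a,b)_∞: sgn(286)=+, sgn(-10010)=−, so +1.
Ram(286, -10010) = {7, 11}; no ℚ_7-point on the conic.

[7, 11]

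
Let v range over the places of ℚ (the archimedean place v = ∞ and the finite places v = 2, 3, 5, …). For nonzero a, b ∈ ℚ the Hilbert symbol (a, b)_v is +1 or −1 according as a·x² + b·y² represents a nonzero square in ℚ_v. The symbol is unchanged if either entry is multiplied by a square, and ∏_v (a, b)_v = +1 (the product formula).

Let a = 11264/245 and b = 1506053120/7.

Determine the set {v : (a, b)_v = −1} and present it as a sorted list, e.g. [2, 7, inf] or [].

Mod squares: a ≡ 55, b ≡ 85085. Check v ∈ {∞, 2, 5, 7, 11, 13, 17}.
v=5: a=5^-1·(≡1), b=5^1·(≡2) mod 5; (1|5)=+1, (2|5)=-1; (−1)^{-1·1·2}·(+1)^1·(-1)^-1 = -1.
v=17: a=17^0·(≡16), b=17^1·(≡6) mod 17; (16|17)=+1, (6|17)=-1; (−1)^{0·1·8}·(+1)^1·(-1)^0 = +1.
v=7: a=7^-2·(≡3), b=7^-1·(≡5) mod 7; (3|7)=-1, (5|7)=-1; (−1)^{-2·-1·3}·(-1)^-1·(-1)^-2 = -1.
v=11: a=11^1·(≡4), b=11^3·(≡7) mod 11; (4|11)=+1, (7|11)=-1; (−1)^{1·3·5}·(+1)^3·(-1)^1 = +1.
v=2: v_2(a)=10, v_2(b)=10; units ≡ 7, 5 (mod 8); ε·ε+αω+βω = 1·0+10·1+10·0 ≡ 0  ⇒  (a,b)_2 = +1.
v=∞: 55 > 0 and 85085 > 0  ⇒  (a,b)_∞ = +1.
v=13: a=13^0·(≡10), b=13^1·(≡11) mod 13; (10|13)=+1, (11|13)=-1; (−1)^{0·1·6}·(+1)^1·(-1)^0 = +1.
|Ram(55, 85085)| = 2, even; anisotropic at {5, 7}.

[5, 7]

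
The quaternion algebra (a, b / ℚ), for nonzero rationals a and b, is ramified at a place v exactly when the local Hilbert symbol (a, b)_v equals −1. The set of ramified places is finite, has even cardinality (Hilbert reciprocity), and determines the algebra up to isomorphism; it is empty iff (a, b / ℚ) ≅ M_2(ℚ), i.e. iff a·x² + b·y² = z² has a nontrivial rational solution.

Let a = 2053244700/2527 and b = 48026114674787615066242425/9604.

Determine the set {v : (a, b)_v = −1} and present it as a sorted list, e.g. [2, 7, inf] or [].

[3, 13, 17, 31, 37, 41]

(a, b) ≡ (1774409, 2398377) mod (ℚ^×)²; places V = {2, 3, 5, 7, 13, 17, 19, 31, 37, 41, ∞}.
(a,b)_5: α=2, u≡4; β=2, v≡3 (mod 5); (4|5)=+1, (3|5)=-1; sign (−1)^0·+1^2·-1^2 = +1.
(a,b)_31: α=1, u≡29; β=3, v≡29 (mod 31); (29|31)=-1, (29|31)=-1; sign (−1)^1·-1^3·-1^1 = -1.
(a,b)_∞: sgn(1774409)=+, sgn(2398377)=+, so +1.
(a,b)_17: α=1, u≡3; β=1, v≡9 (mod 17); (3|17)=-1, (9|17)=+1; sign (−1)^0·-1^1·+1^1 = -1.
(a,b)_7: α=-1, u≡6; β=-4, v≡4 (mod 7); (6|7)=-1, (4|7)=+1; sign (−1)^0·-1^-4·+1^-1 = +1.
(a,b)_13: α=1, u≡5; β=4, v≡6 (mod 13); (5|13)=-1, (6|13)=-1; sign (−1)^0·-1^4·-1^1 = -1.
(a,b)_37: α=1, u≡32; β=3, v≡12 (mod 37); (32|37)=-1, (12|37)=+1; sign (−1)^0·-1^3·+1^1 = -1.
(a,b)_41: α=0, u≡30; β=1, v≡23 (mod 41); (30|41)=-1, (23|41)=+1; sign (−1)^0·-1^1·+1^0 = -1.
(a,b)_3: α=4, u≡2; β=11, v≡1 (mod 3); (2|3)=-1, (1|3)=+1; sign (−1)^0·-1^11·+1^4 = -1.
(a,b)_19: α=-2, u≡15; β=2, v≡11 (mod 19); (15|19)=-1, (11|19)=+1; sign (−1)^0·-1^2·+1^-2 = +1.
(a,b)_2: α=2, β=-2; u≡1, v≡1 (mod 8); ε(u)ε(v)=0·0, αω(v)=2·0, βω(u)=-2·0; sum ≡ 0  ⇒  +1.
Ram(1774409, 2398377) = {3, 13, 17, 31, 37, 41}; no ℚ_3-point on the conic.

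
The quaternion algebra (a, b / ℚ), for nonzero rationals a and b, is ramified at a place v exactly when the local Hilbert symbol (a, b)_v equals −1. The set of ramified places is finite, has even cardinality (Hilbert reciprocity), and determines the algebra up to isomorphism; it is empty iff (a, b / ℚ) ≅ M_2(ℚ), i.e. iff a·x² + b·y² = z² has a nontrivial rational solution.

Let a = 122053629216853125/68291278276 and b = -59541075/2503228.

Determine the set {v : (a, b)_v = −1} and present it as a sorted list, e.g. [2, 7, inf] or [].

[]

(a, b) ≡ (165, -21) mod (ℚ^×)²; places V = {2, 3, 5, 7, 11, 13, 19, 23, 37, ∞}.
(a,b)_37: α=2, u≡2; β=0, v≡33 (mod 37); (2|37)=-1, (33|37)=+1; sign (−1)^0·-1^0·+1^2 = +1.
(a,b)_7: α=0, u≡2; β=-1, v≡4 (mod 7); (2|7)=+1, (4|7)=+1; sign (−1)^0·+1^-1·+1^0 = +1.
(a,b)_3: α=11, u≡1; β=9, v≡2 (mod 3); (1|3)=+1, (2|3)=-1; sign (−1)^1·+1^9·-1^11 = +1.
(a,b)_23: α=-4, u≡16; β=-2, v≡13 (mod 23); (16|23)=+1, (13|23)=+1; sign (−1)^0·+1^-2·+1^-4 = +1.
(a,b)_13: α=-2, u≡4; β=-2, v≡6 (mod 13); (4|13)=+1, (6|13)=-1; sign (−1)^0·+1^-2·-1^-2 = +1.
(a,b)_∞: sgn(165)=+, sgn(-21)=−, so +1.
(a,b)_11: α=5, u≡4; β=2, v≡5 (mod 11); (4|11)=+1, (5|11)=+1; sign (−1)^0·+1^2·+1^5 = +1.
(a,b)_5: α=5, u≡3; β=2, v≡4 (mod 5); (3|5)=-1, (4|5)=+1; sign (−1)^0·-1^2·+1^5 = +1.
(a,b)_2: α=-2, β=-2; u≡5, v≡3 (mod 8); ε(u)ε(v)=0·1, αω(v)=-2·1, βω(u)=-2·1; sum ≡ 0  ⇒  +1.
(a,b)_19: α=-2, u≡15; β=0, v≡5 (mod 19); (15|19)=-1, (5|19)=+1; sign (−1)^0·-1^0·+1^-2 = +1.
Every local symbol is +1, so the conic 165·x² + -21·y² = z² has ℚ_v-points for all v and hence a ℚ-point; (a, b / ℚ) ≅ M_2(ℚ).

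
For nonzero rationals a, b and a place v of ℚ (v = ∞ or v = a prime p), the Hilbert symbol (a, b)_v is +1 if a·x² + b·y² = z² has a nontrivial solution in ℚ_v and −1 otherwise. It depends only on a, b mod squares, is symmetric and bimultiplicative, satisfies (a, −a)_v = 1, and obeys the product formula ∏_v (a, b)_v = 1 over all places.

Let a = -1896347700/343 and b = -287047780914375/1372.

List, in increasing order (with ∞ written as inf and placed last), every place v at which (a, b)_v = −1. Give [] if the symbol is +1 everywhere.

[13, inf]

(a, b) ≡ (-182091, -609) mod (ℚ^×)²; places V = {2, 3, 5, 7, 13, 23, 29, ∞}.
(a,b)_23: α=1, u≡3; β=2, v≡1 (mod 23); (3|23)=+1, (1|23)=+1; sign (−1)^0·+1^2·+1^1 = +1.
(a,b)_29: α=1, u≡14; β=1, v≡15 (mod 29); (14|29)=-1, (15|29)=-1; sign (−1)^0·-1^1·-1^1 = +1.
(a,b)_13: α=1, u≡7; β=2, v≡8 (mod 13); (7|13)=-1, (8|13)=-1; sign (−1)^0·-1^2·-1^1 = -1.
(a,b)_7: α=-3, u≡5; β=-3, v≡4 (mod 7); (5|7)=-1, (4|7)=+1; sign (−1)^1·-1^-3·+1^-3 = +1.
(a,b)_5: α=2, u≡4; β=4, v≡1 (mod 5); (4|5)=+1, (1|5)=+1; sign (−1)^0·+1^4·+1^2 = +1.
(a,b)_3: α=7, u≡2; β=11, v≡1 (mod 3); (2|3)=-1, (1|3)=+1; sign (−1)^1·-1^11·+1^7 = +1.
(a,b)_2: α=2, β=-2; u≡5, v≡7 (mod 8); ε(u)ε(v)=0·1, αω(v)=2·0, βω(u)=-2·1; sum ≡ 0  ⇒  +1.
(a,b)_∞: sgn(-182091)=−, sgn(-609)=−, so -1.
Ram(-182091, -609) = {13, ∞}; no ℚ_13-point on the conic.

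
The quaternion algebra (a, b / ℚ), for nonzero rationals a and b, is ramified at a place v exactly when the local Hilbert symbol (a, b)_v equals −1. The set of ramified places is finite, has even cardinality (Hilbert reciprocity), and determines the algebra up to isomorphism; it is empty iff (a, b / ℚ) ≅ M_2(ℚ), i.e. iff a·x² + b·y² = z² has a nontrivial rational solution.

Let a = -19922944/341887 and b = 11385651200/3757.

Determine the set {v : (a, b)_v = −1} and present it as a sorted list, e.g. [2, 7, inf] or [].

[11, 19]

Mod squares: a ≡ -133, b ≡ 1001. Check v ∈ {∞, 2, 5, 7, 11, 13, 17, 19}.
v=17: a=17^-2·(≡7), b=17^-2·(≡16) mod 17; (7|17)=-1, (16|17)=+1; (−1)^{-2·-2·8}·(-1)^-2·(+1)^-2 = +1.
v=7: a=7^-1·(≡4), b=7^1·(≡5) mod 7; (4|7)=+1, (5|7)=-1; (−1)^{-1·1·3}·(+1)^1·(-1)^-1 = +1.
v=13: a=13^-2·(≡3), b=13^-1·(≡9) mod 13; (3|13)=+1, (9|13)=+1; (−1)^{-2·-1·6}·(+1)^-1·(+1)^-2 = +1.
v=∞: -133 < 0 and 1001 > 0  ⇒  (a,b)_∞ = +1.
v=19: a=19^1·(≡15), b=19^2·(≡8) mod 19; (15|19)=-1, (8|19)=-1; (−1)^{1·2·9}·(-1)^2·(-1)^1 = -1.
v=5: a=5^0·(≡3), b=5^2·(≡4) mod 5; (3|5)=-1, (4|5)=+1; (−1)^{0·2·2}·(-1)^2·(+1)^0 = +1.
v=2: v_2(a)=20, v_2(b)=14; units ≡ 3, 1 (mod 8); ε·ε+αω+βω = 1·0+20·0+14·1 ≡ 0  ⇒  (a,b)_2 = +1.
v=11: a=11^0·(≡2), b=11^1·(≡9) mod 11; (2|11)=-1, (9|11)=+1; (−1)^{0·1·5}·(-1)^1·(+1)^0 = -1.
Ram(-133, 1001) = {11, 19}; no ℚ_11-point on the conic.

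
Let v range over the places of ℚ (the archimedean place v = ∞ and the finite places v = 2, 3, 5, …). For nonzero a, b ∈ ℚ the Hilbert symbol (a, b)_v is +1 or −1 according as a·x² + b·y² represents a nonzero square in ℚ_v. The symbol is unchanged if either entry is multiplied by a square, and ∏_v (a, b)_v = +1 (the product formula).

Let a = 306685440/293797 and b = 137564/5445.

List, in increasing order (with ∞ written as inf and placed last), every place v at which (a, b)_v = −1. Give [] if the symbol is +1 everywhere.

Mod squares: a ≡ 1967070, b ≡ 595. Check v ∈ {∞, 2, 3, 5, 7, 11, 17, 19, 29, 47}.
v=∞: 1967070 > 0 and 595 > 0  ⇒  (a,b)_∞ = +1.
v=2: v_2(a)=9, v_2(b)=2; units ≡ 7, 3 (mod 8); ε·ε+αω+βω = 1·1+9·1+2·0 ≡ 0  ⇒  (a,b)_2 = +1.
v=7: a=7^-1·(≡2), b=7^1·(≡4) mod 7; (2|7)=+1, (4|7)=+1; (−1)^{-1·1·3}·(+1)^1·(+1)^-1 = -1.
v=29: a=29^1·(≡6), b=29^0·(≡10) mod 29; (6|29)=+1, (10|29)=-1; (−1)^{1·0·14}·(+1)^0·(-1)^1 = -1.
v=5: a=5^1·(≡4), b=5^-1·(≡1) mod 5; (4|5)=+1, (1|5)=+1; (−1)^{1·-1·2}·(+1)^-1·(+1)^1 = +1.
v=11: a=11^0·(≡8), b=11^-2·(≡9) mod 11; (8|11)=-1, (9|11)=+1; (−1)^{0·-2·5}·(-1)^-2·(+1)^0 = +1.
v=19: a=19^-1·(≡13), b=19^0·(≡9) mod 19; (13|19)=-1, (9|19)=+1; (−1)^{-1·0·9}·(-1)^0·(+1)^-1 = +1.
v=47: a=47^-2·(≡11), b=47^0·(≡41) mod 47; (11|47)=-1, (41|47)=-1; (−1)^{-2·0·23}·(-1)^0·(-1)^-2 = +1.
v=3: a=3^5·(≡1), b=3^-2·(≡1) mod 3; (1|3)=+1, (1|3)=+1; (−1)^{5·-2·1}·(+1)^-2·(+1)^5 = +1.
v=17: a=17^1·(≡13), b=17^3·(≡9) mod 17; (13|17)=+1, (9|17)=+1; (−1)^{1·3·8}·(+1)^3·(+1)^1 = +1.
Ram(1967070, 595) = {7, 29}; no ℚ_7-point on the conic.

[7, 29]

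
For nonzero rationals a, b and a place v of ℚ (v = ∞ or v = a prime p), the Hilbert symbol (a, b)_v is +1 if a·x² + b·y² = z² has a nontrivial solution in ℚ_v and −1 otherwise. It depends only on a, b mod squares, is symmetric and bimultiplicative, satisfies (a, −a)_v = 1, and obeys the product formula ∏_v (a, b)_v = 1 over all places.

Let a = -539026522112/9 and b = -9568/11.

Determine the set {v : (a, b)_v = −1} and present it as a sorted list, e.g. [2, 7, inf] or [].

Mod squares: a ≡ -23, b ≡ -6578. Check v ∈ {∞, 2, 3, 11, 13, 23}.
v=13: a=13^2·(≡10), b=13^1·(≡4) mod 13; (10|13)=+1, (4|13)=+1; (−1)^{2·1·6}·(+1)^1·(+1)^2 = +1.
v=3: a=3^-2·(≡1), b=3^0·(≡1) mod 3; (1|3)=+1, (1|3)=+1; (−1)^{-2·0·1}·(+1)^0·(+1)^-2 = +1.
v=2: v_2(a)=18, v_2(b)=5; units ≡ 1, 7 (mod 8); ε·ε+αω+βω = 0·1+18·0+5·0 ≡ 0  ⇒  (a,b)_2 = +1.
v=23: a=23^3·(≡14), b=23^1·(≡4) mod 23; (14|23)=-1, (4|23)=+1; (−1)^{3·1·11}·(-1)^1·(+1)^3 = +1.
v=∞: -23 < 0 and -6578 < 0  ⇒  (a,b)_∞ = -1.
v=11: a=11^0·(≡6), b=11^-1·(≡2) mod 11; (6|11)=-1, (2|11)=-1; (−1)^{0·-1·5}·(-1)^-1·(-1)^0 = -1.
(-23, -6578 / ℚ) ramifies at {11, ∞}: a division algebra.

[11, inf]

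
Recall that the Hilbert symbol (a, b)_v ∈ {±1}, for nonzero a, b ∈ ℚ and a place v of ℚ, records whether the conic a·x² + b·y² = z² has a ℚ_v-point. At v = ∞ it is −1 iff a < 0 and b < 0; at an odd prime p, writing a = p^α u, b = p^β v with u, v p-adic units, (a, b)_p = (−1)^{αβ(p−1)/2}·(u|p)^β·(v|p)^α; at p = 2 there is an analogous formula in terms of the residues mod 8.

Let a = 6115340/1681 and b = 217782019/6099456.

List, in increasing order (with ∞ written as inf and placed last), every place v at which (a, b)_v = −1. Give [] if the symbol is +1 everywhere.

Mod squares: a ≡ 35, b ≡ 6006. Check v ∈ {∞, 2, 3, 5, 7, 11, 13, 17, 19, 41}.
v=19: a=19^2·(≡16), b=19^-2·(≡2) mod 19; (16|19)=+1, (2|19)=-1; (−1)^{2·-2·9}·(+1)^-2·(-1)^2 = +1.
v=13: a=13^0·(≡9), b=13^3·(≡11) mod 13; (9|13)=+1, (11|13)=-1; (−1)^{0·3·6}·(+1)^3·(-1)^0 = +1.
v=5: a=5^1·(≡3), b=5^0·(≡4) mod 5; (3|5)=-1, (4|5)=+1; (−1)^{1·0·2}·(-1)^0·(+1)^1 = +1.
v=2: v_2(a)=2, v_2(b)=-9; units ≡ 3, 3 (mod 8); ε·ε+αω+βω = 1·1+2·1+-9·1 ≡ 0  ⇒  (a,b)_2 = +1.
v=11: a=11^2·(≡8), b=11^-1·(≡6) mod 11; (8|11)=-1, (6|11)=-1; (−1)^{2·-1·5}·(-1)^-1·(-1)^2 = -1.
v=7: a=7^1·(≡6), b=7^3·(≡2) mod 7; (6|7)=-1, (2|7)=+1; (−1)^{1·3·3}·(-1)^3·(+1)^1 = +1.
v=3: a=3^0·(≡2), b=3^-1·(≡1) mod 3; (2|3)=-1, (1|3)=+1; (−1)^{0·-1·1}·(-1)^-1·(+1)^0 = -1.
v=17: a=17^0·(≡1), b=17^2·(≡7) mod 17; (1|17)=+1, (7|17)=-1; (−1)^{0·2·8}·(+1)^2·(-1)^0 = +1.
v=∞: 35 > 0 and 6006 > 0  ⇒  (a,b)_∞ = +1.
v=41: a=41^-2·(≡26), b=41^0·(≡39) mod 41; (26|41)=-1, (39|41)=+1; (−1)^{-2·0·20}·(-1)^0·(+1)^-2 = +1.
|Ram(35, 6006)| = 2, even; anisotropic at {3, 11}.

[3, 11]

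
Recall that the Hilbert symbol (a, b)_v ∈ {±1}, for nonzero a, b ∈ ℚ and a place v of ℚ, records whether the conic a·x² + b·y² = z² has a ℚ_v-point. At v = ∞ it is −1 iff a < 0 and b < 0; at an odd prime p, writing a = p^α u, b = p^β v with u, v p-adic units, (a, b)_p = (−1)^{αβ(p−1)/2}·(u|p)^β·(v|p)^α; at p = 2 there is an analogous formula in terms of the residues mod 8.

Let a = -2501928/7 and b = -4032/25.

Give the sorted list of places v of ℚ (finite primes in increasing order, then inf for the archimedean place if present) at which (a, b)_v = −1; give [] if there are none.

Mod squares: a ≡ -6006, b ≡ -7. Check v ∈ {∞, 2, 3, 5, 7, 11, 13}.
v=2: v_2(a)=3, v_2(b)=6; units ≡ 5, 1 (mod 8); ε·ε+αω+βω = 0·0+3·0+6·1 ≡ 0  ⇒  (a,b)_2 = +1.
v=5: a=5^0·(≡1), b=5^-2·(≡3) mod 5; (1|5)=+1, (3|5)=-1; (−1)^{0·-2·2}·(+1)^-2·(-1)^0 = +1.
v=11: a=11^1·(≡3), b=11^0·(≡9) mod 11; (3|11)=+1, (9|11)=+1; (−1)^{1·0·5}·(+1)^0·(+1)^1 = +1.
v=7: a=7^-1·(≡5), b=7^1·(≡3) mod 7; (5|7)=-1, (3|7)=-1; (−1)^{-1·1·3}·(-1)^1·(-1)^-1 = -1.
v=3: a=3^7·(≡2), b=3^2·(≡2) mod 3; (2|3)=-1, (2|3)=-1; (−1)^{7·2·1}·(-1)^2·(-1)^7 = -1.
v=∞: -6006 < 0 and -7 < 0  ⇒  (a,b)_∞ = -1.
v=13: a=13^1·(≡5), b=13^0·(≡2) mod 13; (5|13)=-1, (2|13)=-1; (−1)^{1·0·6}·(-1)^0·(-1)^1 = -1.
(-6006, -7 / ℚ) ramifies at {3, 7, 13, ∞}: a division algebra.

[3, 7, 13, inf]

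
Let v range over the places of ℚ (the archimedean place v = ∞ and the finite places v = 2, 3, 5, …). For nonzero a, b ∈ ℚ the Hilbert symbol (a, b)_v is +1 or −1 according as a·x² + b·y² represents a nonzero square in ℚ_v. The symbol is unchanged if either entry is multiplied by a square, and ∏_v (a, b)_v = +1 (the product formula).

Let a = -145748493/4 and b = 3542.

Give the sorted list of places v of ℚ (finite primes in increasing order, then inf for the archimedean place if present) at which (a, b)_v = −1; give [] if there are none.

(a, b) ≡ (-253, 3542) mod (ℚ^×)²; places V = {2, 3, 7, 11, 23, ∞}.
(a,b)_11: α=3, u≡6; β=1, v≡3 (mod 11); (6|11)=-1, (3|11)=+1; sign (−1)^1·-1^1·+1^3 = +1.
(a,b)_∞: sgn(-253)=−, sgn(3542)=+, so +1.
(a,b)_2: α=-2, β=1; u≡3, v≡3 (mod 8); ε(u)ε(v)=1·1, αω(v)=-2·1, βω(u)=1·1; sum ≡ 0  ⇒  +1.
(a,b)_23: α=3, u≡1; β=1, v≡16 (mod 23); (1|23)=+1, (16|23)=+1; sign (−1)^1·+1^1·+1^3 = -1.
(a,b)_3: α=2, u≡2; β=0, v≡2 (mod 3); (2|3)=-1, (2|3)=-1; sign (−1)^0·-1^0·-1^2 = +1.
(a,b)_7: α=0, u≡3; β=1, v≡2 (mod 7); (3|7)=-1, (2|7)=+1; sign (−1)^0·-1^1·+1^0 = -1.
Ram(-253, 3542) = {7, 23}; no ℚ_7-point on the conic.

[7, 23]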